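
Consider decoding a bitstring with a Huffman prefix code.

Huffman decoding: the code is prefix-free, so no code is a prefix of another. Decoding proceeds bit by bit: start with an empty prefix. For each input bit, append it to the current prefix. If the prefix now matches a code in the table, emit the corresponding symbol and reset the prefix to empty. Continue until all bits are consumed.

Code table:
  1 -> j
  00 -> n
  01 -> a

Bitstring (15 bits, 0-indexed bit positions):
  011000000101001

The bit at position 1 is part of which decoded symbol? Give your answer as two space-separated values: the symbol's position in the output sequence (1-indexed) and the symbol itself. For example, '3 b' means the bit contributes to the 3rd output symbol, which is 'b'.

Answer: 1 a

Derivation:
Bit 0: prefix='0' (no match yet)
Bit 1: prefix='01' -> emit 'a', reset
Bit 2: prefix='1' -> emit 'j', reset
Bit 3: prefix='0' (no match yet)
Bit 4: prefix='00' -> emit 'n', reset
Bit 5: prefix='0' (no match yet)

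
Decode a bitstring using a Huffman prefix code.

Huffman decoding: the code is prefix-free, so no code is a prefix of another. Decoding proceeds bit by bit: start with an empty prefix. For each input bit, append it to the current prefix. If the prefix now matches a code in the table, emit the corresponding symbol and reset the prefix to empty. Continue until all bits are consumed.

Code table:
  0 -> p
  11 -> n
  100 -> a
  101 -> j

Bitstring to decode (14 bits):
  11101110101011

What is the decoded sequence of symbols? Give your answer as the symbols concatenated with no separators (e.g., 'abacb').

Bit 0: prefix='1' (no match yet)
Bit 1: prefix='11' -> emit 'n', reset
Bit 2: prefix='1' (no match yet)
Bit 3: prefix='10' (no match yet)
Bit 4: prefix='101' -> emit 'j', reset
Bit 5: prefix='1' (no match yet)
Bit 6: prefix='11' -> emit 'n', reset
Bit 7: prefix='0' -> emit 'p', reset
Bit 8: prefix='1' (no match yet)
Bit 9: prefix='10' (no match yet)
Bit 10: prefix='101' -> emit 'j', reset
Bit 11: prefix='0' -> emit 'p', reset
Bit 12: prefix='1' (no match yet)
Bit 13: prefix='11' -> emit 'n', reset

Answer: njnpjpn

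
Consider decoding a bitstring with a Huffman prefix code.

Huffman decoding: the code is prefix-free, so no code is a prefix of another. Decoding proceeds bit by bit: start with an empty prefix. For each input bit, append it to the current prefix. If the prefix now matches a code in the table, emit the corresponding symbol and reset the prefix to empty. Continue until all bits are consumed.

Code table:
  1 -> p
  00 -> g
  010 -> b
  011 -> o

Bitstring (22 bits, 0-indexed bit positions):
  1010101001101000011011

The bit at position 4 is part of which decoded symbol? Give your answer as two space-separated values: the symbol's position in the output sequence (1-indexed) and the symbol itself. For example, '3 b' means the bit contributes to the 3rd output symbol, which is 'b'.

Bit 0: prefix='1' -> emit 'p', reset
Bit 1: prefix='0' (no match yet)
Bit 2: prefix='01' (no match yet)
Bit 3: prefix='010' -> emit 'b', reset
Bit 4: prefix='1' -> emit 'p', reset
Bit 5: prefix='0' (no match yet)
Bit 6: prefix='01' (no match yet)
Bit 7: prefix='010' -> emit 'b', reset
Bit 8: prefix='0' (no match yet)

Answer: 3 p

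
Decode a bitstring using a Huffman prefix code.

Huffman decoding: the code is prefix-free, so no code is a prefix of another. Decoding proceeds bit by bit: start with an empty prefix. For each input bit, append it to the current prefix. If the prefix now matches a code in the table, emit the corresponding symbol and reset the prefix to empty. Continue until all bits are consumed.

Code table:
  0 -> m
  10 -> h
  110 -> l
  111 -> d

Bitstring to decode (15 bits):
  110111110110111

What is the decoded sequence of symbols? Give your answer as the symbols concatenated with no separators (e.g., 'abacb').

Answer: ldlld

Derivation:
Bit 0: prefix='1' (no match yet)
Bit 1: prefix='11' (no match yet)
Bit 2: prefix='110' -> emit 'l', reset
Bit 3: prefix='1' (no match yet)
Bit 4: prefix='11' (no match yet)
Bit 5: prefix='111' -> emit 'd', reset
Bit 6: prefix='1' (no match yet)
Bit 7: prefix='11' (no match yet)
Bit 8: prefix='110' -> emit 'l', reset
Bit 9: prefix='1' (no match yet)
Bit 10: prefix='11' (no match yet)
Bit 11: prefix='110' -> emit 'l', reset
Bit 12: prefix='1' (no match yet)
Bit 13: prefix='11' (no match yet)
Bit 14: prefix='111' -> emit 'd', reset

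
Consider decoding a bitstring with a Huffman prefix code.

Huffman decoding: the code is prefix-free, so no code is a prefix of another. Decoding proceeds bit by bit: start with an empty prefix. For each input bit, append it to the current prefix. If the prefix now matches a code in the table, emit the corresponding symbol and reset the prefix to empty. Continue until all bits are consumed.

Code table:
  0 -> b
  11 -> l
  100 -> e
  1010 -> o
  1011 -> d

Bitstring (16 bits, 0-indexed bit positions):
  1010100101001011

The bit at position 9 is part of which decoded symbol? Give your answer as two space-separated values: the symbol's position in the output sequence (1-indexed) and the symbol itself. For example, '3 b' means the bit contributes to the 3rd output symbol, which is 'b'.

Answer: 3 o

Derivation:
Bit 0: prefix='1' (no match yet)
Bit 1: prefix='10' (no match yet)
Bit 2: prefix='101' (no match yet)
Bit 3: prefix='1010' -> emit 'o', reset
Bit 4: prefix='1' (no match yet)
Bit 5: prefix='10' (no match yet)
Bit 6: prefix='100' -> emit 'e', reset
Bit 7: prefix='1' (no match yet)
Bit 8: prefix='10' (no match yet)
Bit 9: prefix='101' (no match yet)
Bit 10: prefix='1010' -> emit 'o', reset
Bit 11: prefix='0' -> emit 'b', reset
Bit 12: prefix='1' (no match yet)
Bit 13: prefix='10' (no match yet)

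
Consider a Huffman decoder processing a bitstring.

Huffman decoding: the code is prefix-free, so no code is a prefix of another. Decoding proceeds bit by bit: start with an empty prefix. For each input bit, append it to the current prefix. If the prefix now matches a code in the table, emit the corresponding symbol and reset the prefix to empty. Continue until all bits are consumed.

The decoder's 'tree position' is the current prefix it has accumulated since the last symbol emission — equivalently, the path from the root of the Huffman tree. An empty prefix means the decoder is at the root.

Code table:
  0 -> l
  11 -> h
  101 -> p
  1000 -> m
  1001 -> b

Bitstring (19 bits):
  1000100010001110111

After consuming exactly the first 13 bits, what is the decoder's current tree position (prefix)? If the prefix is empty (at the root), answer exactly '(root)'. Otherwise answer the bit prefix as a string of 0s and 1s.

Bit 0: prefix='1' (no match yet)
Bit 1: prefix='10' (no match yet)
Bit 2: prefix='100' (no match yet)
Bit 3: prefix='1000' -> emit 'm', reset
Bit 4: prefix='1' (no match yet)
Bit 5: prefix='10' (no match yet)
Bit 6: prefix='100' (no match yet)
Bit 7: prefix='1000' -> emit 'm', reset
Bit 8: prefix='1' (no match yet)
Bit 9: prefix='10' (no match yet)
Bit 10: prefix='100' (no match yet)
Bit 11: prefix='1000' -> emit 'm', reset
Bit 12: prefix='1' (no match yet)

Answer: 1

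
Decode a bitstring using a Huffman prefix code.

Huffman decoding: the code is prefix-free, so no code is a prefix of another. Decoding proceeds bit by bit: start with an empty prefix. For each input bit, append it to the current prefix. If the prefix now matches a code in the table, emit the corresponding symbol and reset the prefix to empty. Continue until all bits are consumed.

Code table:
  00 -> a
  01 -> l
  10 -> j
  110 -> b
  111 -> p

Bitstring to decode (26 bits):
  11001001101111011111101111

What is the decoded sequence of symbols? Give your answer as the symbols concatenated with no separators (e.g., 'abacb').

Answer: blabpjpplp

Derivation:
Bit 0: prefix='1' (no match yet)
Bit 1: prefix='11' (no match yet)
Bit 2: prefix='110' -> emit 'b', reset
Bit 3: prefix='0' (no match yet)
Bit 4: prefix='01' -> emit 'l', reset
Bit 5: prefix='0' (no match yet)
Bit 6: prefix='00' -> emit 'a', reset
Bit 7: prefix='1' (no match yet)
Bit 8: prefix='11' (no match yet)
Bit 9: prefix='110' -> emit 'b', reset
Bit 10: prefix='1' (no match yet)
Bit 11: prefix='11' (no match yet)
Bit 12: prefix='111' -> emit 'p', reset
Bit 13: prefix='1' (no match yet)
Bit 14: prefix='10' -> emit 'j', reset
Bit 15: prefix='1' (no match yet)
Bit 16: prefix='11' (no match yet)
Bit 17: prefix='111' -> emit 'p', reset
Bit 18: prefix='1' (no match yet)
Bit 19: prefix='11' (no match yet)
Bit 20: prefix='111' -> emit 'p', reset
Bit 21: prefix='0' (no match yet)
Bit 22: prefix='01' -> emit 'l', reset
Bit 23: prefix='1' (no match yet)
Bit 24: prefix='11' (no match yet)
Bit 25: prefix='111' -> emit 'p', reset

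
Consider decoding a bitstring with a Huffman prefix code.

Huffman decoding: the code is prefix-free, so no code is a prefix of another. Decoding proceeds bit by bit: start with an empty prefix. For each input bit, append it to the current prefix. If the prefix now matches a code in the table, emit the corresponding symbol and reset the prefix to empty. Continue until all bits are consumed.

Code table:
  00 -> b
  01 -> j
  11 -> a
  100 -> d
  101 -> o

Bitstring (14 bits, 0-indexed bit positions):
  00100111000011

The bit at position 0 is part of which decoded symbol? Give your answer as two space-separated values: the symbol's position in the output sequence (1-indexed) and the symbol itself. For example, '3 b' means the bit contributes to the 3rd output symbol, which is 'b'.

Answer: 1 b

Derivation:
Bit 0: prefix='0' (no match yet)
Bit 1: prefix='00' -> emit 'b', reset
Bit 2: prefix='1' (no match yet)
Bit 3: prefix='10' (no match yet)
Bit 4: prefix='100' -> emit 'd', reset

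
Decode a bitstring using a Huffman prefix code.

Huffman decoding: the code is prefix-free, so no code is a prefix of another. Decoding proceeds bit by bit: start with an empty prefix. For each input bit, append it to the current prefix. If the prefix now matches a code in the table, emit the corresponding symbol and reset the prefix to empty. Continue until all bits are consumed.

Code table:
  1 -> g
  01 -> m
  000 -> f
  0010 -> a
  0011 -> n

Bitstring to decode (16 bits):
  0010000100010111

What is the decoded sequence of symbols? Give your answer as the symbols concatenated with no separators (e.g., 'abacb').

Answer: afgfgmgg

Derivation:
Bit 0: prefix='0' (no match yet)
Bit 1: prefix='00' (no match yet)
Bit 2: prefix='001' (no match yet)
Bit 3: prefix='0010' -> emit 'a', reset
Bit 4: prefix='0' (no match yet)
Bit 5: prefix='00' (no match yet)
Bit 6: prefix='000' -> emit 'f', reset
Bit 7: prefix='1' -> emit 'g', reset
Bit 8: prefix='0' (no match yet)
Bit 9: prefix='00' (no match yet)
Bit 10: prefix='000' -> emit 'f', reset
Bit 11: prefix='1' -> emit 'g', reset
Bit 12: prefix='0' (no match yet)
Bit 13: prefix='01' -> emit 'm', reset
Bit 14: prefix='1' -> emit 'g', reset
Bit 15: prefix='1' -> emit 'g', reset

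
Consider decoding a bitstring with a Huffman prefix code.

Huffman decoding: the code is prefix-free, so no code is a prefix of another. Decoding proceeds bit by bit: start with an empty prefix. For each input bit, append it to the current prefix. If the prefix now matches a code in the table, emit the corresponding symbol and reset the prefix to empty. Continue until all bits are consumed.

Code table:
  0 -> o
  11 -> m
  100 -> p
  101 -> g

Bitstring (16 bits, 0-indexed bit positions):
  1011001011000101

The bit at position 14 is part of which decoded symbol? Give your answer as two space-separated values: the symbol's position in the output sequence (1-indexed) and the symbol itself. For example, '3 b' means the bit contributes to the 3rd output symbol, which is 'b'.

Answer: 6 g

Derivation:
Bit 0: prefix='1' (no match yet)
Bit 1: prefix='10' (no match yet)
Bit 2: prefix='101' -> emit 'g', reset
Bit 3: prefix='1' (no match yet)
Bit 4: prefix='10' (no match yet)
Bit 5: prefix='100' -> emit 'p', reset
Bit 6: prefix='1' (no match yet)
Bit 7: prefix='10' (no match yet)
Bit 8: prefix='101' -> emit 'g', reset
Bit 9: prefix='1' (no match yet)
Bit 10: prefix='10' (no match yet)
Bit 11: prefix='100' -> emit 'p', reset
Bit 12: prefix='0' -> emit 'o', reset
Bit 13: prefix='1' (no match yet)
Bit 14: prefix='10' (no match yet)
Bit 15: prefix='101' -> emit 'g', reset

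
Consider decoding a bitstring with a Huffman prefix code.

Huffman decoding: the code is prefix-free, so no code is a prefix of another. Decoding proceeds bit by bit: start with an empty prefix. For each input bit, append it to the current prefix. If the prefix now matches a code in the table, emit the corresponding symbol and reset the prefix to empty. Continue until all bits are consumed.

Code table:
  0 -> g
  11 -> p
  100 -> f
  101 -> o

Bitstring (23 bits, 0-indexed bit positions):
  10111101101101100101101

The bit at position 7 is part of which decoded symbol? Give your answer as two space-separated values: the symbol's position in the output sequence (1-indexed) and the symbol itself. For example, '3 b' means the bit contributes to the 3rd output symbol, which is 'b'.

Bit 0: prefix='1' (no match yet)
Bit 1: prefix='10' (no match yet)
Bit 2: prefix='101' -> emit 'o', reset
Bit 3: prefix='1' (no match yet)
Bit 4: prefix='11' -> emit 'p', reset
Bit 5: prefix='1' (no match yet)
Bit 6: prefix='10' (no match yet)
Bit 7: prefix='101' -> emit 'o', reset
Bit 8: prefix='1' (no match yet)
Bit 9: prefix='10' (no match yet)
Bit 10: prefix='101' -> emit 'o', reset
Bit 11: prefix='1' (no match yet)

Answer: 3 o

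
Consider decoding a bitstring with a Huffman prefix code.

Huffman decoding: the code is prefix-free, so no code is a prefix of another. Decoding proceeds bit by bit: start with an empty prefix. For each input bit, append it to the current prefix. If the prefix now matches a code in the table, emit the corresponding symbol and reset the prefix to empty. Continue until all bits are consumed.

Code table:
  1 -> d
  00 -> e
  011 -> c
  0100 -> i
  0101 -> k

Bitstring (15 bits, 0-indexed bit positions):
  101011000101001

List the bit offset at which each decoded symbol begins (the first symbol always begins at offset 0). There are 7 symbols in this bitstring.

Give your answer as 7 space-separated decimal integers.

Bit 0: prefix='1' -> emit 'd', reset
Bit 1: prefix='0' (no match yet)
Bit 2: prefix='01' (no match yet)
Bit 3: prefix='010' (no match yet)
Bit 4: prefix='0101' -> emit 'k', reset
Bit 5: prefix='1' -> emit 'd', reset
Bit 6: prefix='0' (no match yet)
Bit 7: prefix='00' -> emit 'e', reset
Bit 8: prefix='0' (no match yet)
Bit 9: prefix='01' (no match yet)
Bit 10: prefix='010' (no match yet)
Bit 11: prefix='0101' -> emit 'k', reset
Bit 12: prefix='0' (no match yet)
Bit 13: prefix='00' -> emit 'e', reset
Bit 14: prefix='1' -> emit 'd', reset

Answer: 0 1 5 6 8 12 14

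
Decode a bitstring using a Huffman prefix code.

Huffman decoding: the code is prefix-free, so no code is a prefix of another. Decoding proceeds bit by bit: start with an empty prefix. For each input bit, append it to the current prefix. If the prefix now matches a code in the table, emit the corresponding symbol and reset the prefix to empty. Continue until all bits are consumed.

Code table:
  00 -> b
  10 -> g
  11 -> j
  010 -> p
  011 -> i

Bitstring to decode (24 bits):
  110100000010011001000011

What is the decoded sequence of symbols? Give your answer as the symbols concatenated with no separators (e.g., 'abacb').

Answer: jpbbpibgbi

Derivation:
Bit 0: prefix='1' (no match yet)
Bit 1: prefix='11' -> emit 'j', reset
Bit 2: prefix='0' (no match yet)
Bit 3: prefix='01' (no match yet)
Bit 4: prefix='010' -> emit 'p', reset
Bit 5: prefix='0' (no match yet)
Bit 6: prefix='00' -> emit 'b', reset
Bit 7: prefix='0' (no match yet)
Bit 8: prefix='00' -> emit 'b', reset
Bit 9: prefix='0' (no match yet)
Bit 10: prefix='01' (no match yet)
Bit 11: prefix='010' -> emit 'p', reset
Bit 12: prefix='0' (no match yet)
Bit 13: prefix='01' (no match yet)
Bit 14: prefix='011' -> emit 'i', reset
Bit 15: prefix='0' (no match yet)
Bit 16: prefix='00' -> emit 'b', reset
Bit 17: prefix='1' (no match yet)
Bit 18: prefix='10' -> emit 'g', reset
Bit 19: prefix='0' (no match yet)
Bit 20: prefix='00' -> emit 'b', reset
Bit 21: prefix='0' (no match yet)
Bit 22: prefix='01' (no match yet)
Bit 23: prefix='011' -> emit 'i', reset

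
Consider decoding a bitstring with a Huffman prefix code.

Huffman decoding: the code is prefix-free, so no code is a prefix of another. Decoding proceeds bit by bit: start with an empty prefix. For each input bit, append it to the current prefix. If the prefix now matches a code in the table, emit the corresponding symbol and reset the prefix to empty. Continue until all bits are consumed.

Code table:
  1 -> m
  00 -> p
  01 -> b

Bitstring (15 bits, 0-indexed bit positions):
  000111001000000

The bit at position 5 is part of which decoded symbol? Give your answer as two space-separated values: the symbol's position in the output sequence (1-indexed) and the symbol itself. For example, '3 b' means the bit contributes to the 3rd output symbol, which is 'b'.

Bit 0: prefix='0' (no match yet)
Bit 1: prefix='00' -> emit 'p', reset
Bit 2: prefix='0' (no match yet)
Bit 3: prefix='01' -> emit 'b', reset
Bit 4: prefix='1' -> emit 'm', reset
Bit 5: prefix='1' -> emit 'm', reset
Bit 6: prefix='0' (no match yet)
Bit 7: prefix='00' -> emit 'p', reset
Bit 8: prefix='1' -> emit 'm', reset
Bit 9: prefix='0' (no match yet)

Answer: 4 m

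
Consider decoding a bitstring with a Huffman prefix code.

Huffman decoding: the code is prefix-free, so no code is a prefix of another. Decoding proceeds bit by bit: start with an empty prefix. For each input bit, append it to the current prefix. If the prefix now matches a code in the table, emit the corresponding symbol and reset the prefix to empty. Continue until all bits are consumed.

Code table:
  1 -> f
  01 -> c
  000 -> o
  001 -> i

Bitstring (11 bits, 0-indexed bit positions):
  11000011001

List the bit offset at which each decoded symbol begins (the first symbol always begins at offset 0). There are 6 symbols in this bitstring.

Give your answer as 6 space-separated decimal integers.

Bit 0: prefix='1' -> emit 'f', reset
Bit 1: prefix='1' -> emit 'f', reset
Bit 2: prefix='0' (no match yet)
Bit 3: prefix='00' (no match yet)
Bit 4: prefix='000' -> emit 'o', reset
Bit 5: prefix='0' (no match yet)
Bit 6: prefix='01' -> emit 'c', reset
Bit 7: prefix='1' -> emit 'f', reset
Bit 8: prefix='0' (no match yet)
Bit 9: prefix='00' (no match yet)
Bit 10: prefix='001' -> emit 'i', reset

Answer: 0 1 2 5 7 8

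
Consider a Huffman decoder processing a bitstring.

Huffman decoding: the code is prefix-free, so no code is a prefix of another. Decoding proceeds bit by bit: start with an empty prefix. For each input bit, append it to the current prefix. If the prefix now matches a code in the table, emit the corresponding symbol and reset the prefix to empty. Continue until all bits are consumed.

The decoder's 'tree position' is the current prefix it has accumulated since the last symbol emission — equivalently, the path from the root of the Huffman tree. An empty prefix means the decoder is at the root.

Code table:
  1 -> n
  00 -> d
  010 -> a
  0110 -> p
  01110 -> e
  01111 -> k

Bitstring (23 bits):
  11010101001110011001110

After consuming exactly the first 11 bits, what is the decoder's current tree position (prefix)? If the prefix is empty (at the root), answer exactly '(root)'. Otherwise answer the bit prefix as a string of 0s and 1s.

Answer: 01

Derivation:
Bit 0: prefix='1' -> emit 'n', reset
Bit 1: prefix='1' -> emit 'n', reset
Bit 2: prefix='0' (no match yet)
Bit 3: prefix='01' (no match yet)
Bit 4: prefix='010' -> emit 'a', reset
Bit 5: prefix='1' -> emit 'n', reset
Bit 6: prefix='0' (no match yet)
Bit 7: prefix='01' (no match yet)
Bit 8: prefix='010' -> emit 'a', reset
Bit 9: prefix='0' (no match yet)
Bit 10: prefix='01' (no match yet)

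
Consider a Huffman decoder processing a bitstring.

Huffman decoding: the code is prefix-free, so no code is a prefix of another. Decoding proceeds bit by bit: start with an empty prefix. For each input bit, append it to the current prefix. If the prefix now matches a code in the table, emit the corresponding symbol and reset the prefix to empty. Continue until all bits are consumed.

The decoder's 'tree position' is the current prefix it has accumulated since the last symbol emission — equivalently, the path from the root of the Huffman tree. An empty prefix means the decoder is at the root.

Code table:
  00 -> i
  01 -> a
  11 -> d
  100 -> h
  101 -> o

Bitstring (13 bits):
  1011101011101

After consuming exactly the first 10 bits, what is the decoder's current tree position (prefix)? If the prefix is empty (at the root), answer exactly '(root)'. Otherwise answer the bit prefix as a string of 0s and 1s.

Bit 0: prefix='1' (no match yet)
Bit 1: prefix='10' (no match yet)
Bit 2: prefix='101' -> emit 'o', reset
Bit 3: prefix='1' (no match yet)
Bit 4: prefix='11' -> emit 'd', reset
Bit 5: prefix='0' (no match yet)
Bit 6: prefix='01' -> emit 'a', reset
Bit 7: prefix='0' (no match yet)
Bit 8: prefix='01' -> emit 'a', reset
Bit 9: prefix='1' (no match yet)

Answer: 1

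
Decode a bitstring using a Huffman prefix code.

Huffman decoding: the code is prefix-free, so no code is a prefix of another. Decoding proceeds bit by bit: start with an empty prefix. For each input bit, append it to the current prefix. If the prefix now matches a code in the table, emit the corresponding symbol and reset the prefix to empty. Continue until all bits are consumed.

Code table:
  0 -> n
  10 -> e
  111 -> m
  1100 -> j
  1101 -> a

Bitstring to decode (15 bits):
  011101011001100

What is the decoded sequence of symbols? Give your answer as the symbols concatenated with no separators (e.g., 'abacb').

Answer: nmnejj

Derivation:
Bit 0: prefix='0' -> emit 'n', reset
Bit 1: prefix='1' (no match yet)
Bit 2: prefix='11' (no match yet)
Bit 3: prefix='111' -> emit 'm', reset
Bit 4: prefix='0' -> emit 'n', reset
Bit 5: prefix='1' (no match yet)
Bit 6: prefix='10' -> emit 'e', reset
Bit 7: prefix='1' (no match yet)
Bit 8: prefix='11' (no match yet)
Bit 9: prefix='110' (no match yet)
Bit 10: prefix='1100' -> emit 'j', reset
Bit 11: prefix='1' (no match yet)
Bit 12: prefix='11' (no match yet)
Bit 13: prefix='110' (no match yet)
Bit 14: prefix='1100' -> emit 'j', reset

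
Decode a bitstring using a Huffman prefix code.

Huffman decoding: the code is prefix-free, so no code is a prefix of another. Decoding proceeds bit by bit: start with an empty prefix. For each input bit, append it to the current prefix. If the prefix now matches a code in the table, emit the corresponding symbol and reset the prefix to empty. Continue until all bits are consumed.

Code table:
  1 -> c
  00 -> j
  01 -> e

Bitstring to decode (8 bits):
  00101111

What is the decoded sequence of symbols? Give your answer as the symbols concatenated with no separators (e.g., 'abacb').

Answer: jceccc

Derivation:
Bit 0: prefix='0' (no match yet)
Bit 1: prefix='00' -> emit 'j', reset
Bit 2: prefix='1' -> emit 'c', reset
Bit 3: prefix='0' (no match yet)
Bit 4: prefix='01' -> emit 'e', reset
Bit 5: prefix='1' -> emit 'c', reset
Bit 6: prefix='1' -> emit 'c', reset
Bit 7: prefix='1' -> emit 'c', reset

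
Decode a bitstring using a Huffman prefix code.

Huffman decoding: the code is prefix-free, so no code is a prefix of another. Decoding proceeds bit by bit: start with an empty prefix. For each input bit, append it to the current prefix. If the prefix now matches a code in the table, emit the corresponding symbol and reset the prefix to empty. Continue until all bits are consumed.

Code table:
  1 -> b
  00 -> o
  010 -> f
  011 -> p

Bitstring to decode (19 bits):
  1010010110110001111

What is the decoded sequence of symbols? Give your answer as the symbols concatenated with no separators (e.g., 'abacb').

Bit 0: prefix='1' -> emit 'b', reset
Bit 1: prefix='0' (no match yet)
Bit 2: prefix='01' (no match yet)
Bit 3: prefix='010' -> emit 'f', reset
Bit 4: prefix='0' (no match yet)
Bit 5: prefix='01' (no match yet)
Bit 6: prefix='010' -> emit 'f', reset
Bit 7: prefix='1' -> emit 'b', reset
Bit 8: prefix='1' -> emit 'b', reset
Bit 9: prefix='0' (no match yet)
Bit 10: prefix='01' (no match yet)
Bit 11: prefix='011' -> emit 'p', reset
Bit 12: prefix='0' (no match yet)
Bit 13: prefix='00' -> emit 'o', reset
Bit 14: prefix='0' (no match yet)
Bit 15: prefix='01' (no match yet)
Bit 16: prefix='011' -> emit 'p', reset
Bit 17: prefix='1' -> emit 'b', reset
Bit 18: prefix='1' -> emit 'b', reset

Answer: bffbbpopbb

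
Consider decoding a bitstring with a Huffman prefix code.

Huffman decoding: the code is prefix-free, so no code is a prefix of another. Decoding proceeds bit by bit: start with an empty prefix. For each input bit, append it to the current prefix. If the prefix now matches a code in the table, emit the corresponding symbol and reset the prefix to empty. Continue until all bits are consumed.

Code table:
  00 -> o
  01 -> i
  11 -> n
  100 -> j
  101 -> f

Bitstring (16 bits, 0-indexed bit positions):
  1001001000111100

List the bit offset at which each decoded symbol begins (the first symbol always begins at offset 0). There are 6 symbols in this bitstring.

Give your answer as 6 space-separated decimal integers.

Answer: 0 3 6 9 11 13

Derivation:
Bit 0: prefix='1' (no match yet)
Bit 1: prefix='10' (no match yet)
Bit 2: prefix='100' -> emit 'j', reset
Bit 3: prefix='1' (no match yet)
Bit 4: prefix='10' (no match yet)
Bit 5: prefix='100' -> emit 'j', reset
Bit 6: prefix='1' (no match yet)
Bit 7: prefix='10' (no match yet)
Bit 8: prefix='100' -> emit 'j', reset
Bit 9: prefix='0' (no match yet)
Bit 10: prefix='01' -> emit 'i', reset
Bit 11: prefix='1' (no match yet)
Bit 12: prefix='11' -> emit 'n', reset
Bit 13: prefix='1' (no match yet)
Bit 14: prefix='10' (no match yet)
Bit 15: prefix='100' -> emit 'j', reset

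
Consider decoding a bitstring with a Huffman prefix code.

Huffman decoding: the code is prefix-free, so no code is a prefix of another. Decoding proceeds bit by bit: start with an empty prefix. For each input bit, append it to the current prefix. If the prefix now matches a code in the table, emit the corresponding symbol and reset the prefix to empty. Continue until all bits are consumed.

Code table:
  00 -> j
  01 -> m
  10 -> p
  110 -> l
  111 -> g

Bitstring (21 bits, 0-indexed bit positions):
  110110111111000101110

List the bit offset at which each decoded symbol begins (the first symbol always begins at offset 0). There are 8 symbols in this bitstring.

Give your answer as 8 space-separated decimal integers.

Bit 0: prefix='1' (no match yet)
Bit 1: prefix='11' (no match yet)
Bit 2: prefix='110' -> emit 'l', reset
Bit 3: prefix='1' (no match yet)
Bit 4: prefix='11' (no match yet)
Bit 5: prefix='110' -> emit 'l', reset
Bit 6: prefix='1' (no match yet)
Bit 7: prefix='11' (no match yet)
Bit 8: prefix='111' -> emit 'g', reset
Bit 9: prefix='1' (no match yet)
Bit 10: prefix='11' (no match yet)
Bit 11: prefix='111' -> emit 'g', reset
Bit 12: prefix='0' (no match yet)
Bit 13: prefix='00' -> emit 'j', reset
Bit 14: prefix='0' (no match yet)
Bit 15: prefix='01' -> emit 'm', reset
Bit 16: prefix='0' (no match yet)
Bit 17: prefix='01' -> emit 'm', reset
Bit 18: prefix='1' (no match yet)
Bit 19: prefix='11' (no match yet)
Bit 20: prefix='110' -> emit 'l', reset

Answer: 0 3 6 9 12 14 16 18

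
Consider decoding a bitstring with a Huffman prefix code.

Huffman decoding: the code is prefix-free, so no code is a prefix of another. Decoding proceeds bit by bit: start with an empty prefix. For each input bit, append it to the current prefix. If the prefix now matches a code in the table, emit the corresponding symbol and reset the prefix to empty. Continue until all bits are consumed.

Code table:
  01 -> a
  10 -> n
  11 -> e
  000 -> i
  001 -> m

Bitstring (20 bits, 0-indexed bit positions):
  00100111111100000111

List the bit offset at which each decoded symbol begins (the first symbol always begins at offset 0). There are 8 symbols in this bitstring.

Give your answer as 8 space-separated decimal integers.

Answer: 0 3 6 8 10 12 15 18

Derivation:
Bit 0: prefix='0' (no match yet)
Bit 1: prefix='00' (no match yet)
Bit 2: prefix='001' -> emit 'm', reset
Bit 3: prefix='0' (no match yet)
Bit 4: prefix='00' (no match yet)
Bit 5: prefix='001' -> emit 'm', reset
Bit 6: prefix='1' (no match yet)
Bit 7: prefix='11' -> emit 'e', reset
Bit 8: prefix='1' (no match yet)
Bit 9: prefix='11' -> emit 'e', reset
Bit 10: prefix='1' (no match yet)
Bit 11: prefix='11' -> emit 'e', reset
Bit 12: prefix='0' (no match yet)
Bit 13: prefix='00' (no match yet)
Bit 14: prefix='000' -> emit 'i', reset
Bit 15: prefix='0' (no match yet)
Bit 16: prefix='00' (no match yet)
Bit 17: prefix='001' -> emit 'm', reset
Bit 18: prefix='1' (no match yet)
Bit 19: prefix='11' -> emit 'e', reset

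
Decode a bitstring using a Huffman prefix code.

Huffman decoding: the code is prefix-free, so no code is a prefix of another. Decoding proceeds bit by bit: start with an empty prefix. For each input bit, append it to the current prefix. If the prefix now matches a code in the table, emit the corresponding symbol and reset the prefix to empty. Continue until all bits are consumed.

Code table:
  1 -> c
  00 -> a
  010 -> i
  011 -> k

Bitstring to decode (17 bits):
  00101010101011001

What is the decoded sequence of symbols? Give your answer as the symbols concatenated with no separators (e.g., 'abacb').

Answer: acicickac

Derivation:
Bit 0: prefix='0' (no match yet)
Bit 1: prefix='00' -> emit 'a', reset
Bit 2: prefix='1' -> emit 'c', reset
Bit 3: prefix='0' (no match yet)
Bit 4: prefix='01' (no match yet)
Bit 5: prefix='010' -> emit 'i', reset
Bit 6: prefix='1' -> emit 'c', reset
Bit 7: prefix='0' (no match yet)
Bit 8: prefix='01' (no match yet)
Bit 9: prefix='010' -> emit 'i', reset
Bit 10: prefix='1' -> emit 'c', reset
Bit 11: prefix='0' (no match yet)
Bit 12: prefix='01' (no match yet)
Bit 13: prefix='011' -> emit 'k', reset
Bit 14: prefix='0' (no match yet)
Bit 15: prefix='00' -> emit 'a', reset
Bit 16: prefix='1' -> emit 'c', reset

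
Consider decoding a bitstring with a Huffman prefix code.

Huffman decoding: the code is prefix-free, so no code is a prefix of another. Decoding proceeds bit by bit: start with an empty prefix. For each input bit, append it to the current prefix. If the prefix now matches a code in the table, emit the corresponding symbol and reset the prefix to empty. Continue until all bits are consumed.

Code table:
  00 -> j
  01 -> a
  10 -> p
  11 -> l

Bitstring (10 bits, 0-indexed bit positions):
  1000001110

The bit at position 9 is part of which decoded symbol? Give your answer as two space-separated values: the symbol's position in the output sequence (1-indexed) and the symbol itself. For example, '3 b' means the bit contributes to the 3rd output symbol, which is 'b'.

Bit 0: prefix='1' (no match yet)
Bit 1: prefix='10' -> emit 'p', reset
Bit 2: prefix='0' (no match yet)
Bit 3: prefix='00' -> emit 'j', reset
Bit 4: prefix='0' (no match yet)
Bit 5: prefix='00' -> emit 'j', reset
Bit 6: prefix='1' (no match yet)
Bit 7: prefix='11' -> emit 'l', reset
Bit 8: prefix='1' (no match yet)
Bit 9: prefix='10' -> emit 'p', reset

Answer: 5 p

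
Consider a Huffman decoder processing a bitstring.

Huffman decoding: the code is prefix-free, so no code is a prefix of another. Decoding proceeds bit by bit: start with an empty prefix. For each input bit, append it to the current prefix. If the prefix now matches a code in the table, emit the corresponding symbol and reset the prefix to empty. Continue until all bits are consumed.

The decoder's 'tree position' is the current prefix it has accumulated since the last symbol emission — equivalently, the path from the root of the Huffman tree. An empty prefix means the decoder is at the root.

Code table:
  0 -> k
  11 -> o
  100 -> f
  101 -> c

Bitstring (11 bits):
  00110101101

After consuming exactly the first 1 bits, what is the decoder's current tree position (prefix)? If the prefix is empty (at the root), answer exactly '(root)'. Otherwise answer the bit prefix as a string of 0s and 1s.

Bit 0: prefix='0' -> emit 'k', reset

Answer: (root)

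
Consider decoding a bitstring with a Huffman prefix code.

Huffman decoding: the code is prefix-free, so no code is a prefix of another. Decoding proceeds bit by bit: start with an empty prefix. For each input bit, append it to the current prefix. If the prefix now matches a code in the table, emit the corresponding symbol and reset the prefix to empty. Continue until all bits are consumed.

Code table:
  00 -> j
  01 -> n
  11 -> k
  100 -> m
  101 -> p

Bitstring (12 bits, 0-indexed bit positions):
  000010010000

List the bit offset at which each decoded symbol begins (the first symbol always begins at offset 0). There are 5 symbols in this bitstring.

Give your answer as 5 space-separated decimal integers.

Bit 0: prefix='0' (no match yet)
Bit 1: prefix='00' -> emit 'j', reset
Bit 2: prefix='0' (no match yet)
Bit 3: prefix='00' -> emit 'j', reset
Bit 4: prefix='1' (no match yet)
Bit 5: prefix='10' (no match yet)
Bit 6: prefix='100' -> emit 'm', reset
Bit 7: prefix='1' (no match yet)
Bit 8: prefix='10' (no match yet)
Bit 9: prefix='100' -> emit 'm', reset
Bit 10: prefix='0' (no match yet)
Bit 11: prefix='00' -> emit 'j', reset

Answer: 0 2 4 7 10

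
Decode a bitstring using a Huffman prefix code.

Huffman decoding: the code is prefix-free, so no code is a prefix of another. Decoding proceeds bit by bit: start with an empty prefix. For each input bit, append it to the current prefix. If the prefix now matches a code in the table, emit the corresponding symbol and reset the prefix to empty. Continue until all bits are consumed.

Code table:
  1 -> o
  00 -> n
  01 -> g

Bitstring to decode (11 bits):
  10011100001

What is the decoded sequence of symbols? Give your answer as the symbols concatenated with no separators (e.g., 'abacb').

Bit 0: prefix='1' -> emit 'o', reset
Bit 1: prefix='0' (no match yet)
Bit 2: prefix='00' -> emit 'n', reset
Bit 3: prefix='1' -> emit 'o', reset
Bit 4: prefix='1' -> emit 'o', reset
Bit 5: prefix='1' -> emit 'o', reset
Bit 6: prefix='0' (no match yet)
Bit 7: prefix='00' -> emit 'n', reset
Bit 8: prefix='0' (no match yet)
Bit 9: prefix='00' -> emit 'n', reset
Bit 10: prefix='1' -> emit 'o', reset

Answer: onooonno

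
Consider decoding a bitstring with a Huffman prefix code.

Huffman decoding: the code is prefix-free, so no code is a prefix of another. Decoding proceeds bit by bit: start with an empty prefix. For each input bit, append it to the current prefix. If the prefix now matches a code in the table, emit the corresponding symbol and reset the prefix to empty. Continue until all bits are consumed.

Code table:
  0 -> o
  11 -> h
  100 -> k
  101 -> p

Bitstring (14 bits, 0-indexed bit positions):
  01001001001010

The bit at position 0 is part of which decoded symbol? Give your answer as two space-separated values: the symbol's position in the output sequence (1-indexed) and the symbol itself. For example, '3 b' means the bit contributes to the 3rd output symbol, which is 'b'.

Answer: 1 o

Derivation:
Bit 0: prefix='0' -> emit 'o', reset
Bit 1: prefix='1' (no match yet)
Bit 2: prefix='10' (no match yet)
Bit 3: prefix='100' -> emit 'k', reset
Bit 4: prefix='1' (no match yet)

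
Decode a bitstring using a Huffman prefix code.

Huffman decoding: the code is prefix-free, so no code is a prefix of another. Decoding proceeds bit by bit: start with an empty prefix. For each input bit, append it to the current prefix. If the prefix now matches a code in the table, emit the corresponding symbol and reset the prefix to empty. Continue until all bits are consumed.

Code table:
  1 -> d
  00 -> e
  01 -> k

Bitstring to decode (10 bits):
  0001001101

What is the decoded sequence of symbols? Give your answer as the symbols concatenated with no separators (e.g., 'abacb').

Bit 0: prefix='0' (no match yet)
Bit 1: prefix='00' -> emit 'e', reset
Bit 2: prefix='0' (no match yet)
Bit 3: prefix='01' -> emit 'k', reset
Bit 4: prefix='0' (no match yet)
Bit 5: prefix='00' -> emit 'e', reset
Bit 6: prefix='1' -> emit 'd', reset
Bit 7: prefix='1' -> emit 'd', reset
Bit 8: prefix='0' (no match yet)
Bit 9: prefix='01' -> emit 'k', reset

Answer: ekeddk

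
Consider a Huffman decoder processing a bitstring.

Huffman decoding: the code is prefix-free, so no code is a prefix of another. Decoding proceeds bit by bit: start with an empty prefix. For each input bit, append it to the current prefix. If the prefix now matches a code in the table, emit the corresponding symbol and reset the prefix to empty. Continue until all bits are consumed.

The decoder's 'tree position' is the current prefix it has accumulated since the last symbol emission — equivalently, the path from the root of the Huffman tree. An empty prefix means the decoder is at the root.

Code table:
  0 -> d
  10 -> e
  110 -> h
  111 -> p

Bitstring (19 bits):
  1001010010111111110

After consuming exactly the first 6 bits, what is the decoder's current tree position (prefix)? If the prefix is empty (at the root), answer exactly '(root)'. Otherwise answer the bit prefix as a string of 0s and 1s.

Answer: 1

Derivation:
Bit 0: prefix='1' (no match yet)
Bit 1: prefix='10' -> emit 'e', reset
Bit 2: prefix='0' -> emit 'd', reset
Bit 3: prefix='1' (no match yet)
Bit 4: prefix='10' -> emit 'e', reset
Bit 5: prefix='1' (no match yet)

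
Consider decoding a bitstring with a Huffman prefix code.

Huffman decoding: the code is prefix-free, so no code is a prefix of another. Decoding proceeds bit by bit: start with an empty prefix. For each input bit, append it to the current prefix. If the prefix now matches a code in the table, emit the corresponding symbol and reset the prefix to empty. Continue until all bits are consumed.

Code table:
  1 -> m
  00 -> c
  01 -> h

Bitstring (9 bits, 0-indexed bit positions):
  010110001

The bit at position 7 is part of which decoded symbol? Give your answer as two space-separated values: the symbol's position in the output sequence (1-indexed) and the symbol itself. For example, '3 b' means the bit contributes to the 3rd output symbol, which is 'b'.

Bit 0: prefix='0' (no match yet)
Bit 1: prefix='01' -> emit 'h', reset
Bit 2: prefix='0' (no match yet)
Bit 3: prefix='01' -> emit 'h', reset
Bit 4: prefix='1' -> emit 'm', reset
Bit 5: prefix='0' (no match yet)
Bit 6: prefix='00' -> emit 'c', reset
Bit 7: prefix='0' (no match yet)
Bit 8: prefix='01' -> emit 'h', reset

Answer: 5 h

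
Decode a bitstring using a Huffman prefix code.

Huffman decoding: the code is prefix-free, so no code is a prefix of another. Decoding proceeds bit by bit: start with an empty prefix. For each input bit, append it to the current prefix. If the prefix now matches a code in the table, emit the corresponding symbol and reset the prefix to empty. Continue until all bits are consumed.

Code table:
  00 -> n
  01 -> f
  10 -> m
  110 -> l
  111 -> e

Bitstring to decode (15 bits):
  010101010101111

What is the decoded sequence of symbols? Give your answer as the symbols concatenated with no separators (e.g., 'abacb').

Bit 0: prefix='0' (no match yet)
Bit 1: prefix='01' -> emit 'f', reset
Bit 2: prefix='0' (no match yet)
Bit 3: prefix='01' -> emit 'f', reset
Bit 4: prefix='0' (no match yet)
Bit 5: prefix='01' -> emit 'f', reset
Bit 6: prefix='0' (no match yet)
Bit 7: prefix='01' -> emit 'f', reset
Bit 8: prefix='0' (no match yet)
Bit 9: prefix='01' -> emit 'f', reset
Bit 10: prefix='0' (no match yet)
Bit 11: prefix='01' -> emit 'f', reset
Bit 12: prefix='1' (no match yet)
Bit 13: prefix='11' (no match yet)
Bit 14: prefix='111' -> emit 'e', reset

Answer: ffffffe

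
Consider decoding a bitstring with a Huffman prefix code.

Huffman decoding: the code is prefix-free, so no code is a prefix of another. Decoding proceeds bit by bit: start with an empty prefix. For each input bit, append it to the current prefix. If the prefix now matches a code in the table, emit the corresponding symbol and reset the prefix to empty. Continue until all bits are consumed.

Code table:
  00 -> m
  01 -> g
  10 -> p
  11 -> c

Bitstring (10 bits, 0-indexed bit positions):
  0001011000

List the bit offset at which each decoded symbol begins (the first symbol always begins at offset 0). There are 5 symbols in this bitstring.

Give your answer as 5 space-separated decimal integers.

Bit 0: prefix='0' (no match yet)
Bit 1: prefix='00' -> emit 'm', reset
Bit 2: prefix='0' (no match yet)
Bit 3: prefix='01' -> emit 'g', reset
Bit 4: prefix='0' (no match yet)
Bit 5: prefix='01' -> emit 'g', reset
Bit 6: prefix='1' (no match yet)
Bit 7: prefix='10' -> emit 'p', reset
Bit 8: prefix='0' (no match yet)
Bit 9: prefix='00' -> emit 'm', reset

Answer: 0 2 4 6 8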